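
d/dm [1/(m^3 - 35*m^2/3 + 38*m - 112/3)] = 3*(-9*m^2 + 70*m - 114)/(3*m^3 - 35*m^2 + 114*m - 112)^2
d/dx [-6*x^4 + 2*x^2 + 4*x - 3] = -24*x^3 + 4*x + 4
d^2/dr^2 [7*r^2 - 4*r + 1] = 14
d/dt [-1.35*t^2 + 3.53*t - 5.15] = 3.53 - 2.7*t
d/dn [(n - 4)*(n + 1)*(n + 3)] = 3*n^2 - 13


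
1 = 1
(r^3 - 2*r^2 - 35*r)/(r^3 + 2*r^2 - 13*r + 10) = r*(r - 7)/(r^2 - 3*r + 2)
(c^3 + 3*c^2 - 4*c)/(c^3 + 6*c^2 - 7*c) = (c + 4)/(c + 7)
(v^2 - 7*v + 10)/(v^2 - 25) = (v - 2)/(v + 5)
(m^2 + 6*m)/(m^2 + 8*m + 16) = m*(m + 6)/(m^2 + 8*m + 16)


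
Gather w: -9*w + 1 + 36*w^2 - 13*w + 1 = 36*w^2 - 22*w + 2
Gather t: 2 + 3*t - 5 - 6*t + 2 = -3*t - 1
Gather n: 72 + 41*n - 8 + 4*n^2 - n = 4*n^2 + 40*n + 64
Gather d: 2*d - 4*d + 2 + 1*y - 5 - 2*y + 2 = -2*d - y - 1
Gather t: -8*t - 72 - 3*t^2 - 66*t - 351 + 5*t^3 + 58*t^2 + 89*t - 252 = 5*t^3 + 55*t^2 + 15*t - 675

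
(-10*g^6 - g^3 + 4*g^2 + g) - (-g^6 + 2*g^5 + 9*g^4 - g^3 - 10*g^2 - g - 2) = -9*g^6 - 2*g^5 - 9*g^4 + 14*g^2 + 2*g + 2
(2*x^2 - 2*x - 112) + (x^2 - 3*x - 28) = 3*x^2 - 5*x - 140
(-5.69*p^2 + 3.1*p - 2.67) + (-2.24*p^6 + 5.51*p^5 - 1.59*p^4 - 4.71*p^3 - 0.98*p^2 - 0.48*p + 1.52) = -2.24*p^6 + 5.51*p^5 - 1.59*p^4 - 4.71*p^3 - 6.67*p^2 + 2.62*p - 1.15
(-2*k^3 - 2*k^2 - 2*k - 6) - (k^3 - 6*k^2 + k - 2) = -3*k^3 + 4*k^2 - 3*k - 4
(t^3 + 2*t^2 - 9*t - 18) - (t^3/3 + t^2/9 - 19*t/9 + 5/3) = 2*t^3/3 + 17*t^2/9 - 62*t/9 - 59/3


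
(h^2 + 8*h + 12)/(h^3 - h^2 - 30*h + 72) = (h + 2)/(h^2 - 7*h + 12)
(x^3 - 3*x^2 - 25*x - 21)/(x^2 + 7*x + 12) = (x^2 - 6*x - 7)/(x + 4)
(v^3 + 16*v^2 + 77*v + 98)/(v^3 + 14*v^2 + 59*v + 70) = (v + 7)/(v + 5)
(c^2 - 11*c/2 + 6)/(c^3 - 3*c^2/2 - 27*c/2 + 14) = (2*c - 3)/(2*c^2 + 5*c - 7)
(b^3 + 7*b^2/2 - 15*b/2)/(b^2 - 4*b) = (2*b^2 + 7*b - 15)/(2*(b - 4))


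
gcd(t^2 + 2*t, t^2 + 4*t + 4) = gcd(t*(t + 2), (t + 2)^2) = t + 2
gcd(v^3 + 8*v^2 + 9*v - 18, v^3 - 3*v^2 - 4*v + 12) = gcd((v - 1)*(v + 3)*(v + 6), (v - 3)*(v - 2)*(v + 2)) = 1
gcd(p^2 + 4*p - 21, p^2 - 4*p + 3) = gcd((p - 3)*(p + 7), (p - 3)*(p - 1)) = p - 3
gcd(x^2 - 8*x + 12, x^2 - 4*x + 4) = x - 2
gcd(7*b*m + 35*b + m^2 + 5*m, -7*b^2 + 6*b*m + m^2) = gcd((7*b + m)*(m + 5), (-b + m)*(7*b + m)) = 7*b + m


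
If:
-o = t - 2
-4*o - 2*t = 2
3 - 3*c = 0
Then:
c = 1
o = -3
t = 5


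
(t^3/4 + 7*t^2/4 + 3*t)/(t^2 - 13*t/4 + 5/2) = t*(t^2 + 7*t + 12)/(4*t^2 - 13*t + 10)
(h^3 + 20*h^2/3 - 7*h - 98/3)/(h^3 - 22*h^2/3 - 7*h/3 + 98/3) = (h + 7)/(h - 7)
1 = 1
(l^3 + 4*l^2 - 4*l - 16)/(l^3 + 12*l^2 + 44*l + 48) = (l - 2)/(l + 6)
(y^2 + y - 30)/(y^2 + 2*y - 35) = (y + 6)/(y + 7)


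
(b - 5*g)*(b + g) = b^2 - 4*b*g - 5*g^2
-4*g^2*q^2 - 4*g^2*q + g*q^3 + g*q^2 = q*(-4*g + q)*(g*q + g)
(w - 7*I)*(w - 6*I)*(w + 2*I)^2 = w^4 - 9*I*w^3 + 6*w^2 - 116*I*w + 168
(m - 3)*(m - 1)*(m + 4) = m^3 - 13*m + 12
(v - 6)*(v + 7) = v^2 + v - 42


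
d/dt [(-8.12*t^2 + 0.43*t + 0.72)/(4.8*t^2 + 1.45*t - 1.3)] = (-13.838*t^2 + 14.2*t - 1.603)/(23.04*t^4 + 13.92*t^3 - 10.3775*t^2 - 3.77*t + 1.69)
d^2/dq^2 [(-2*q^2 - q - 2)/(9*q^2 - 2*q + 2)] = 2*(-117*q^3 - 378*q^2 + 162*q + 16)/(729*q^6 - 486*q^5 + 594*q^4 - 224*q^3 + 132*q^2 - 24*q + 8)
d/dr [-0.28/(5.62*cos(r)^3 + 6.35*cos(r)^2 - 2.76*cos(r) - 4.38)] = (-4.7208*cos(r)^2 - 3.556*cos(r) + 0.7728)*sin(r)/(5.62*cos(r)^3 + 6.35*cos(r)^2 - 2.76*cos(r) - 4.38)^2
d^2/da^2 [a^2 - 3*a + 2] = 2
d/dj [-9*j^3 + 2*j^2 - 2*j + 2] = -27*j^2 + 4*j - 2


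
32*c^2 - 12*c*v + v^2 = (-8*c + v)*(-4*c + v)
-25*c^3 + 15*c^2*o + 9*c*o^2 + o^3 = (-c + o)*(5*c + o)^2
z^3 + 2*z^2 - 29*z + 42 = (z - 3)*(z - 2)*(z + 7)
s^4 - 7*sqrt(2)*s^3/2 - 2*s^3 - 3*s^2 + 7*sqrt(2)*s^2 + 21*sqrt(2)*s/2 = s*(s - 3)*(s + 1)*(s - 7*sqrt(2)/2)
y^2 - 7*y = y*(y - 7)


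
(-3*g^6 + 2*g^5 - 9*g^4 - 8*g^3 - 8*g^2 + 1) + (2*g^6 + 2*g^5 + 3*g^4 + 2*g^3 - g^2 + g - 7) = -g^6 + 4*g^5 - 6*g^4 - 6*g^3 - 9*g^2 + g - 6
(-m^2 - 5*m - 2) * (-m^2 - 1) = m^4 + 5*m^3 + 3*m^2 + 5*m + 2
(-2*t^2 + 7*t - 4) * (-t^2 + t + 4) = 2*t^4 - 9*t^3 + 3*t^2 + 24*t - 16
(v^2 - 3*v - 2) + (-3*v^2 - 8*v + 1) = -2*v^2 - 11*v - 1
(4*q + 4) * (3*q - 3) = 12*q^2 - 12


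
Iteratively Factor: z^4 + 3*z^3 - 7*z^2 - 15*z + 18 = (z - 2)*(z^3 + 5*z^2 + 3*z - 9) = (z - 2)*(z + 3)*(z^2 + 2*z - 3) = (z - 2)*(z - 1)*(z + 3)*(z + 3)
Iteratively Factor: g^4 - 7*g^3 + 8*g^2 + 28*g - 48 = (g - 2)*(g^3 - 5*g^2 - 2*g + 24) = (g - 4)*(g - 2)*(g^2 - g - 6) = (g - 4)*(g - 2)*(g + 2)*(g - 3)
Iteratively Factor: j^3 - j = (j)*(j^2 - 1) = j*(j + 1)*(j - 1)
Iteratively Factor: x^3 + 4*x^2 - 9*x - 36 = (x + 3)*(x^2 + x - 12) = (x + 3)*(x + 4)*(x - 3)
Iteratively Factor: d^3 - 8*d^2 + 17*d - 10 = (d - 2)*(d^2 - 6*d + 5) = (d - 2)*(d - 1)*(d - 5)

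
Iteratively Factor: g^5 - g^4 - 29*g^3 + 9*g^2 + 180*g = (g + 3)*(g^4 - 4*g^3 - 17*g^2 + 60*g) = (g + 3)*(g + 4)*(g^3 - 8*g^2 + 15*g) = (g - 3)*(g + 3)*(g + 4)*(g^2 - 5*g) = g*(g - 3)*(g + 3)*(g + 4)*(g - 5)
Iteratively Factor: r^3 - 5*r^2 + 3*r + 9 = (r - 3)*(r^2 - 2*r - 3) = (r - 3)*(r + 1)*(r - 3)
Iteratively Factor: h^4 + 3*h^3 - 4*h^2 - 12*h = (h + 2)*(h^3 + h^2 - 6*h) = (h - 2)*(h + 2)*(h^2 + 3*h) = h*(h - 2)*(h + 2)*(h + 3)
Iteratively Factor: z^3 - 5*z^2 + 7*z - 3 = (z - 3)*(z^2 - 2*z + 1) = (z - 3)*(z - 1)*(z - 1)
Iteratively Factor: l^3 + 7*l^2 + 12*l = (l + 4)*(l^2 + 3*l) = l*(l + 4)*(l + 3)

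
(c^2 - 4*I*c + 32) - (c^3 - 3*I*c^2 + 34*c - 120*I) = -c^3 + c^2 + 3*I*c^2 - 34*c - 4*I*c + 32 + 120*I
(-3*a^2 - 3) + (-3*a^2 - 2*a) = -6*a^2 - 2*a - 3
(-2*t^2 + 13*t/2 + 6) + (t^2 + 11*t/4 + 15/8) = -t^2 + 37*t/4 + 63/8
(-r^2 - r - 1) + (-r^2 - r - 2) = -2*r^2 - 2*r - 3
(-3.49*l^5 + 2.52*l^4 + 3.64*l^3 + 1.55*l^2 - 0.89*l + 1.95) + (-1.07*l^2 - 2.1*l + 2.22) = -3.49*l^5 + 2.52*l^4 + 3.64*l^3 + 0.48*l^2 - 2.99*l + 4.17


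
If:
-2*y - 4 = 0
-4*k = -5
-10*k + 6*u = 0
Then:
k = 5/4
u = 25/12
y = -2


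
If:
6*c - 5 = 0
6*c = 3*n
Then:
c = 5/6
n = 5/3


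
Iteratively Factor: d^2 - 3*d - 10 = (d + 2)*(d - 5)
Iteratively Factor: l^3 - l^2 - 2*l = (l + 1)*(l^2 - 2*l) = l*(l + 1)*(l - 2)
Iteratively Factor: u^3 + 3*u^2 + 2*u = (u + 2)*(u^2 + u) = (u + 1)*(u + 2)*(u)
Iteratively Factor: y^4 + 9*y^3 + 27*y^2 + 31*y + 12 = (y + 1)*(y^3 + 8*y^2 + 19*y + 12) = (y + 1)*(y + 3)*(y^2 + 5*y + 4) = (y + 1)^2*(y + 3)*(y + 4)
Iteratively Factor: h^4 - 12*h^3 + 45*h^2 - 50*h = (h)*(h^3 - 12*h^2 + 45*h - 50) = h*(h - 5)*(h^2 - 7*h + 10) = h*(h - 5)*(h - 2)*(h - 5)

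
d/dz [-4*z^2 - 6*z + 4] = -8*z - 6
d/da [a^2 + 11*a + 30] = 2*a + 11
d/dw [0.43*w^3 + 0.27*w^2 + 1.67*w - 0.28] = 1.29*w^2 + 0.54*w + 1.67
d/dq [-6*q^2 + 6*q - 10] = 6 - 12*q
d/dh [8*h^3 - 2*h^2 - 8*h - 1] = 24*h^2 - 4*h - 8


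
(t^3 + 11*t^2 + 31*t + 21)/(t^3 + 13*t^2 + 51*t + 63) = (t + 1)/(t + 3)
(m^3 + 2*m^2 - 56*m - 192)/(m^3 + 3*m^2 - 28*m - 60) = (m^2 - 4*m - 32)/(m^2 - 3*m - 10)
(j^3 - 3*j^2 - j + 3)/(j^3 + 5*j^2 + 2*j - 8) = (j^2 - 2*j - 3)/(j^2 + 6*j + 8)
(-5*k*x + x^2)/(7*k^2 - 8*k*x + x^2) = x*(-5*k + x)/(7*k^2 - 8*k*x + x^2)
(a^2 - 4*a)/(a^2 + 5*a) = (a - 4)/(a + 5)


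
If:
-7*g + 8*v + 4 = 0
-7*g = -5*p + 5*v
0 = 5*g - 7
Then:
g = 7/5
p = 537/200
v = 29/40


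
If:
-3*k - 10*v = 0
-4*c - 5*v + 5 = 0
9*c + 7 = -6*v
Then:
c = -65/21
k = -730/63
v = 73/21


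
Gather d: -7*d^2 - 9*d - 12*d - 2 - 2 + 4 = -7*d^2 - 21*d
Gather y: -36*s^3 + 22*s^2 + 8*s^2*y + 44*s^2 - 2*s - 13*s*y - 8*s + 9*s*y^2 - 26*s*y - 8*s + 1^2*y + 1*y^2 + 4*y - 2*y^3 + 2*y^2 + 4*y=-36*s^3 + 66*s^2 - 18*s - 2*y^3 + y^2*(9*s + 3) + y*(8*s^2 - 39*s + 9)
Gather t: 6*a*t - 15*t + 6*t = t*(6*a - 9)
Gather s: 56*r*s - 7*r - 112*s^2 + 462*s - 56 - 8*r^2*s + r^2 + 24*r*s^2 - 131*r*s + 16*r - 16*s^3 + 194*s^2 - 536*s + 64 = r^2 + 9*r - 16*s^3 + s^2*(24*r + 82) + s*(-8*r^2 - 75*r - 74) + 8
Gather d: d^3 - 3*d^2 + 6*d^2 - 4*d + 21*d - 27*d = d^3 + 3*d^2 - 10*d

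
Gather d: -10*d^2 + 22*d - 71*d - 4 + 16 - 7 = -10*d^2 - 49*d + 5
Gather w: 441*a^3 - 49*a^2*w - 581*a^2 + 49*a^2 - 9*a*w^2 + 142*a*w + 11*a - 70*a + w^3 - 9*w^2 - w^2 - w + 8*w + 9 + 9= 441*a^3 - 532*a^2 - 59*a + w^3 + w^2*(-9*a - 10) + w*(-49*a^2 + 142*a + 7) + 18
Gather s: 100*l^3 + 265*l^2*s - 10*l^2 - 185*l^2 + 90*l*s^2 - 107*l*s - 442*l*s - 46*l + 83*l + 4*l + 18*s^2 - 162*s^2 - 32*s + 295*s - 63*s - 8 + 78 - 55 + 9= 100*l^3 - 195*l^2 + 41*l + s^2*(90*l - 144) + s*(265*l^2 - 549*l + 200) + 24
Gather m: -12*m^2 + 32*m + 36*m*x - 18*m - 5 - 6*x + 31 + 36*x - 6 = -12*m^2 + m*(36*x + 14) + 30*x + 20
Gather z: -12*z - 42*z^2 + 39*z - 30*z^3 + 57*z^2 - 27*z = -30*z^3 + 15*z^2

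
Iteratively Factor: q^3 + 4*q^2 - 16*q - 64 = (q - 4)*(q^2 + 8*q + 16) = (q - 4)*(q + 4)*(q + 4)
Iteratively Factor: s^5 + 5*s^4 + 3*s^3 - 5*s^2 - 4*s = (s + 4)*(s^4 + s^3 - s^2 - s) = (s + 1)*(s + 4)*(s^3 - s) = (s + 1)^2*(s + 4)*(s^2 - s) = s*(s + 1)^2*(s + 4)*(s - 1)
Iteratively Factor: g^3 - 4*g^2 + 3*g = (g)*(g^2 - 4*g + 3) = g*(g - 1)*(g - 3)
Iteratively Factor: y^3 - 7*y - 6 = (y + 1)*(y^2 - y - 6) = (y + 1)*(y + 2)*(y - 3)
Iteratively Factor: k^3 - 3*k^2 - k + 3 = (k - 1)*(k^2 - 2*k - 3) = (k - 1)*(k + 1)*(k - 3)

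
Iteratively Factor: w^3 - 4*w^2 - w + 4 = (w + 1)*(w^2 - 5*w + 4) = (w - 1)*(w + 1)*(w - 4)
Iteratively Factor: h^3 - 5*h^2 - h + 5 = (h - 1)*(h^2 - 4*h - 5) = (h - 5)*(h - 1)*(h + 1)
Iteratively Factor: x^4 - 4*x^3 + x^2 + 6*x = (x)*(x^3 - 4*x^2 + x + 6) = x*(x - 3)*(x^2 - x - 2) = x*(x - 3)*(x - 2)*(x + 1)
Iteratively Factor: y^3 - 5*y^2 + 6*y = (y - 3)*(y^2 - 2*y) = (y - 3)*(y - 2)*(y)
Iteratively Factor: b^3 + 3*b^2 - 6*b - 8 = (b + 1)*(b^2 + 2*b - 8) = (b + 1)*(b + 4)*(b - 2)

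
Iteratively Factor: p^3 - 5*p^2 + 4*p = (p - 4)*(p^2 - p) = (p - 4)*(p - 1)*(p)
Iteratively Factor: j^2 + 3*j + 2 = (j + 2)*(j + 1)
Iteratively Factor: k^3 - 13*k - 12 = (k + 1)*(k^2 - k - 12) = (k + 1)*(k + 3)*(k - 4)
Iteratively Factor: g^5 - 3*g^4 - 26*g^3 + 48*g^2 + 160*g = (g + 4)*(g^4 - 7*g^3 + 2*g^2 + 40*g) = g*(g + 4)*(g^3 - 7*g^2 + 2*g + 40) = g*(g - 5)*(g + 4)*(g^2 - 2*g - 8) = g*(g - 5)*(g + 2)*(g + 4)*(g - 4)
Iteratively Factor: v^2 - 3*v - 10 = (v + 2)*(v - 5)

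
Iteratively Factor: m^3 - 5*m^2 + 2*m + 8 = (m + 1)*(m^2 - 6*m + 8) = (m - 2)*(m + 1)*(m - 4)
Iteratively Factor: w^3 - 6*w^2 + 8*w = (w - 4)*(w^2 - 2*w) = (w - 4)*(w - 2)*(w)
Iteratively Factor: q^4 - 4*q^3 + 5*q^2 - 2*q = (q - 2)*(q^3 - 2*q^2 + q) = (q - 2)*(q - 1)*(q^2 - q) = q*(q - 2)*(q - 1)*(q - 1)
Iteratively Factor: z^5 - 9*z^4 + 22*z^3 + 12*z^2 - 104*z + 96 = (z - 4)*(z^4 - 5*z^3 + 2*z^2 + 20*z - 24) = (z - 4)*(z + 2)*(z^3 - 7*z^2 + 16*z - 12) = (z - 4)*(z - 2)*(z + 2)*(z^2 - 5*z + 6) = (z - 4)*(z - 2)^2*(z + 2)*(z - 3)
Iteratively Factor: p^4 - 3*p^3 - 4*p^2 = (p - 4)*(p^3 + p^2) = (p - 4)*(p + 1)*(p^2) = p*(p - 4)*(p + 1)*(p)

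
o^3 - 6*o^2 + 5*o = o*(o - 5)*(o - 1)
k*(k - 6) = k^2 - 6*k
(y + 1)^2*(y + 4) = y^3 + 6*y^2 + 9*y + 4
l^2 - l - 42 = (l - 7)*(l + 6)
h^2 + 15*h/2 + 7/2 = (h + 1/2)*(h + 7)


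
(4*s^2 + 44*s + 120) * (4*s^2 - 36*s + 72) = 16*s^4 + 32*s^3 - 816*s^2 - 1152*s + 8640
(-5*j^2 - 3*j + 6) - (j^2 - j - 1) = -6*j^2 - 2*j + 7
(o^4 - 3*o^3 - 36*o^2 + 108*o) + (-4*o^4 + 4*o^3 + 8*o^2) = -3*o^4 + o^3 - 28*o^2 + 108*o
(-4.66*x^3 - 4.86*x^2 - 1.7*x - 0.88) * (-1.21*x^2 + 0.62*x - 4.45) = 5.6386*x^5 + 2.9914*x^4 + 19.7808*x^3 + 21.6378*x^2 + 7.0194*x + 3.916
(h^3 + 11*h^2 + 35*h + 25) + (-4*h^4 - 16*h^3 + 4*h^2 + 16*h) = -4*h^4 - 15*h^3 + 15*h^2 + 51*h + 25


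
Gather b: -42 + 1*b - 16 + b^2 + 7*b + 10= b^2 + 8*b - 48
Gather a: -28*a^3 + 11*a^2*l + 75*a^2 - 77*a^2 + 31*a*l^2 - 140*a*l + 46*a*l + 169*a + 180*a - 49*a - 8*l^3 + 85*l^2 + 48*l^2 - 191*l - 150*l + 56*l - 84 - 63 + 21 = -28*a^3 + a^2*(11*l - 2) + a*(31*l^2 - 94*l + 300) - 8*l^3 + 133*l^2 - 285*l - 126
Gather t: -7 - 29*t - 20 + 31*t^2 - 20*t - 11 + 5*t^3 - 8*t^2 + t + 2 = 5*t^3 + 23*t^2 - 48*t - 36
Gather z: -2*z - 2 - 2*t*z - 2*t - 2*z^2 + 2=-2*t - 2*z^2 + z*(-2*t - 2)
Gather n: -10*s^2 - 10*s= -10*s^2 - 10*s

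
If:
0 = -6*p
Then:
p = 0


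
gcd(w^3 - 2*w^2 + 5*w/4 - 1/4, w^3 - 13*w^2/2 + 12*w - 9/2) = w - 1/2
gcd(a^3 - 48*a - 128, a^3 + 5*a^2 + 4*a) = a + 4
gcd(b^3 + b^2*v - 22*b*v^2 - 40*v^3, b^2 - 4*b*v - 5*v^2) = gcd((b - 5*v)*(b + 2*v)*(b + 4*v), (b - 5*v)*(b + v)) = -b + 5*v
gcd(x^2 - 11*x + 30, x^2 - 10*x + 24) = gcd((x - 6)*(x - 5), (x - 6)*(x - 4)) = x - 6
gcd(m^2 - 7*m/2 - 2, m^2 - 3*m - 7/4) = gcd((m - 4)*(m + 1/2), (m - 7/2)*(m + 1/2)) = m + 1/2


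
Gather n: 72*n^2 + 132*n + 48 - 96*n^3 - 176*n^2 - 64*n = -96*n^3 - 104*n^2 + 68*n + 48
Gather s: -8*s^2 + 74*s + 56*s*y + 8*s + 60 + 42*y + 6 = -8*s^2 + s*(56*y + 82) + 42*y + 66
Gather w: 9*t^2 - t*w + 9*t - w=9*t^2 + 9*t + w*(-t - 1)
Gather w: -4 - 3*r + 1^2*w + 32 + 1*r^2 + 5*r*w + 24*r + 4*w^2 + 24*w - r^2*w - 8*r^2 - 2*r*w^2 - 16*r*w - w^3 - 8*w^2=-7*r^2 + 21*r - w^3 + w^2*(-2*r - 4) + w*(-r^2 - 11*r + 25) + 28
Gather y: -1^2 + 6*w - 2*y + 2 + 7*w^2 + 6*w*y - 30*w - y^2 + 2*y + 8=7*w^2 + 6*w*y - 24*w - y^2 + 9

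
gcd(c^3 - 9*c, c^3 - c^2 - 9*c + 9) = c^2 - 9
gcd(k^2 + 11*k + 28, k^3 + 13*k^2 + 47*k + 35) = k + 7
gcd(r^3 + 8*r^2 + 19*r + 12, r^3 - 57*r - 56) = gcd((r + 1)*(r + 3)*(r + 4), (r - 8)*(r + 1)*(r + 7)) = r + 1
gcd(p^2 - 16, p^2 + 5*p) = 1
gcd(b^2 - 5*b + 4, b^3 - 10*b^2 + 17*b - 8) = b - 1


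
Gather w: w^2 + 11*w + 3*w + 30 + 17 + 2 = w^2 + 14*w + 49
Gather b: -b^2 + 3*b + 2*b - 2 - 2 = -b^2 + 5*b - 4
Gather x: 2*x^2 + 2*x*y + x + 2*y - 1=2*x^2 + x*(2*y + 1) + 2*y - 1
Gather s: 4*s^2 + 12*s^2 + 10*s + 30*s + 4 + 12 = 16*s^2 + 40*s + 16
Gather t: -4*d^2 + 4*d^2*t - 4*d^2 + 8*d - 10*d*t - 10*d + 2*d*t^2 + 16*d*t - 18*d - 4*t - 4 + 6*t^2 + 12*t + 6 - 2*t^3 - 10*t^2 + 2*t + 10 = -8*d^2 - 20*d - 2*t^3 + t^2*(2*d - 4) + t*(4*d^2 + 6*d + 10) + 12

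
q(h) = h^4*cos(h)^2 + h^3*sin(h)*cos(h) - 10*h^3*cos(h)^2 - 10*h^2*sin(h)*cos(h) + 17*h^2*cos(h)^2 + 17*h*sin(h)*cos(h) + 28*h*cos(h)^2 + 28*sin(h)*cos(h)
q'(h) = -2*h^4*sin(h)*cos(h) - h^3*sin(h)^2 + 20*h^3*sin(h)*cos(h) + 5*h^3*cos(h)^2 + 10*h^2*sin(h)^2 - 31*h^2*sin(h)*cos(h) - 40*h^2*cos(h)^2 - 17*h*sin(h)^2 - 76*h*sin(h)*cos(h) + 51*h*cos(h)^2 - 28*sin(h)^2 + 17*sin(h)*cos(h) + 56*cos(h)^2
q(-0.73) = -8.91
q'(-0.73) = -30.54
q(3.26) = 39.28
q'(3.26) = -40.30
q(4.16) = -3.73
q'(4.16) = -13.62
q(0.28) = 16.77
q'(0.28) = 58.00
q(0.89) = 30.23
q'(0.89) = -23.17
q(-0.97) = -0.92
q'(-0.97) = -31.57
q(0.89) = 30.23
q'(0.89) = -23.17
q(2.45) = 23.41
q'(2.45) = 64.07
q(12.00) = 4207.99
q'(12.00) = 7932.96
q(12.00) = 4207.99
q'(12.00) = 7932.96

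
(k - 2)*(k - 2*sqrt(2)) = k^2 - 2*sqrt(2)*k - 2*k + 4*sqrt(2)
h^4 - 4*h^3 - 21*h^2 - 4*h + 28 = (h - 7)*(h - 1)*(h + 2)^2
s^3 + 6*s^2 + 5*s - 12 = (s - 1)*(s + 3)*(s + 4)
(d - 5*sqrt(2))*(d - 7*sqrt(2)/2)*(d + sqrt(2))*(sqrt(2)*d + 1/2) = sqrt(2)*d^4 - 29*d^3/2 + 57*sqrt(2)*d^2/4 + 79*d + 35*sqrt(2)/2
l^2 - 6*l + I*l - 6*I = (l - 6)*(l + I)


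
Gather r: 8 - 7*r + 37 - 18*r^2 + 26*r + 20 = -18*r^2 + 19*r + 65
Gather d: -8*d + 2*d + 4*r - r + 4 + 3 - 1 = -6*d + 3*r + 6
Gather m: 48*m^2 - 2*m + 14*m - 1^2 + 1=48*m^2 + 12*m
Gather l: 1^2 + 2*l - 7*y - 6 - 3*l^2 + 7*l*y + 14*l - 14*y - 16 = -3*l^2 + l*(7*y + 16) - 21*y - 21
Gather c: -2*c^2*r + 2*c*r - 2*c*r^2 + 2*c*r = -2*c^2*r + c*(-2*r^2 + 4*r)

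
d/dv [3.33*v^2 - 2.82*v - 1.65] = 6.66*v - 2.82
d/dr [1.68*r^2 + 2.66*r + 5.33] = 3.36*r + 2.66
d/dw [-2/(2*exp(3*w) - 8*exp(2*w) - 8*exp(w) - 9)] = (12*exp(2*w) - 32*exp(w) - 16)*exp(w)/(-2*exp(3*w) + 8*exp(2*w) + 8*exp(w) + 9)^2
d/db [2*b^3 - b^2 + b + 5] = 6*b^2 - 2*b + 1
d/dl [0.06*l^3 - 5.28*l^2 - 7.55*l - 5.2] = 0.18*l^2 - 10.56*l - 7.55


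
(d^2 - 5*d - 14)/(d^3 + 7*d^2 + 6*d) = (d^2 - 5*d - 14)/(d*(d^2 + 7*d + 6))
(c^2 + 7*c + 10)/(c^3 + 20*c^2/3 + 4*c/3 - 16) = 3*(c + 5)/(3*c^2 + 14*c - 24)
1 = 1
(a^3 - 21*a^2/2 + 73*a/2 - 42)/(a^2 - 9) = (a^2 - 15*a/2 + 14)/(a + 3)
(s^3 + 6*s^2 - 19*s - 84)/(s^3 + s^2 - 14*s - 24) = (s + 7)/(s + 2)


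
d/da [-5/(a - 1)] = 5/(a - 1)^2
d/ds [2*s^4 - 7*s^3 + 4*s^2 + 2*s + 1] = 8*s^3 - 21*s^2 + 8*s + 2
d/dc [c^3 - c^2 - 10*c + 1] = 3*c^2 - 2*c - 10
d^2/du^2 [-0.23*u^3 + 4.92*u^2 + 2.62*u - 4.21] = 9.84 - 1.38*u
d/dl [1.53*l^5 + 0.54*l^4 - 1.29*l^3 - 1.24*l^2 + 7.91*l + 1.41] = 7.65*l^4 + 2.16*l^3 - 3.87*l^2 - 2.48*l + 7.91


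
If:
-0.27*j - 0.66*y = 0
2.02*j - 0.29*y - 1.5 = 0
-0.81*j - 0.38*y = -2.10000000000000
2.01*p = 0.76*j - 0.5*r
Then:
No Solution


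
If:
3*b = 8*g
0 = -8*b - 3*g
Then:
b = 0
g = 0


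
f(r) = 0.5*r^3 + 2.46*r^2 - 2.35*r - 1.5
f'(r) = 1.5*r^2 + 4.92*r - 2.35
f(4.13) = 65.98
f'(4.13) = 43.55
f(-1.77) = 7.59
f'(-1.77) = -6.36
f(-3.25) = 14.96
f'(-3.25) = -2.50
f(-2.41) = 11.45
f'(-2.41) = -5.50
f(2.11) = 9.19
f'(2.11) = 14.71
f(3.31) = 35.81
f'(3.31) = 30.37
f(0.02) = -1.55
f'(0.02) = -2.25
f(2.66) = 19.07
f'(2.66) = 21.35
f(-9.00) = -145.59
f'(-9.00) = 74.87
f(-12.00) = -483.06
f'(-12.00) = 154.61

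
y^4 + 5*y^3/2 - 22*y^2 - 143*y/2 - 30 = (y - 5)*(y + 1/2)*(y + 3)*(y + 4)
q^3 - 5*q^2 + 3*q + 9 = (q - 3)^2*(q + 1)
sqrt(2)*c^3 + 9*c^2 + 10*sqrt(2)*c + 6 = (c + sqrt(2))*(c + 3*sqrt(2))*(sqrt(2)*c + 1)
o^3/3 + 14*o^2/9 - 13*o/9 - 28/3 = (o/3 + 1)*(o - 7/3)*(o + 4)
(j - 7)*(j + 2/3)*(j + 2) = j^3 - 13*j^2/3 - 52*j/3 - 28/3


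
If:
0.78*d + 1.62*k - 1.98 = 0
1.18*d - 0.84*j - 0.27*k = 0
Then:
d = 2.53846153846154 - 2.07692307692308*k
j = 3.56593406593407 - 3.23901098901099*k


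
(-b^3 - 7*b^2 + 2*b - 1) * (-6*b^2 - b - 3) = 6*b^5 + 43*b^4 - 2*b^3 + 25*b^2 - 5*b + 3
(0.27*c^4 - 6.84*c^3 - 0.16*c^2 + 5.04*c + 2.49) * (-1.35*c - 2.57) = -0.3645*c^5 + 8.5401*c^4 + 17.7948*c^3 - 6.3928*c^2 - 16.3143*c - 6.3993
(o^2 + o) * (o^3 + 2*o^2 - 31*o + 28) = o^5 + 3*o^4 - 29*o^3 - 3*o^2 + 28*o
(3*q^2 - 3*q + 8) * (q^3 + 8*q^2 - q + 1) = 3*q^5 + 21*q^4 - 19*q^3 + 70*q^2 - 11*q + 8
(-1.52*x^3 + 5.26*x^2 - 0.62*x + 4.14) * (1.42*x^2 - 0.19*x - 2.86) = -2.1584*x^5 + 7.758*x^4 + 2.4674*x^3 - 9.047*x^2 + 0.9866*x - 11.8404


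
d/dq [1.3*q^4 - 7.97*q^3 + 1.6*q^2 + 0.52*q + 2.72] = 5.2*q^3 - 23.91*q^2 + 3.2*q + 0.52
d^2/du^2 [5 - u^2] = -2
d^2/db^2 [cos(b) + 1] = -cos(b)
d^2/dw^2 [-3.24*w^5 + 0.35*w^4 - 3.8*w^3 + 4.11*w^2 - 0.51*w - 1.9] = -64.8*w^3 + 4.2*w^2 - 22.8*w + 8.22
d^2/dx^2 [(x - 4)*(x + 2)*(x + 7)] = 6*x + 10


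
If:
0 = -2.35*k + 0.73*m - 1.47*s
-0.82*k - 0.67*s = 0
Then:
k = -0.817073170731707*s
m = -0.616605412629469*s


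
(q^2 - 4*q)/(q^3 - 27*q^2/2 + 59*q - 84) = 2*q/(2*q^2 - 19*q + 42)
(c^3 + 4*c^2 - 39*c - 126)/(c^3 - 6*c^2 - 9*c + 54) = (c + 7)/(c - 3)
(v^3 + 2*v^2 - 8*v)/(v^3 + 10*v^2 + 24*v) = (v - 2)/(v + 6)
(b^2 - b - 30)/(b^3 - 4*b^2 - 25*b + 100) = (b - 6)/(b^2 - 9*b + 20)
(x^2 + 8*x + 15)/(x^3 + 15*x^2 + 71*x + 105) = 1/(x + 7)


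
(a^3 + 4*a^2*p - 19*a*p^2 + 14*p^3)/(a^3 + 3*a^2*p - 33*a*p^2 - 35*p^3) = (-a^2 + 3*a*p - 2*p^2)/(-a^2 + 4*a*p + 5*p^2)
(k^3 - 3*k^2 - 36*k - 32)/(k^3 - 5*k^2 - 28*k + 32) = (k + 1)/(k - 1)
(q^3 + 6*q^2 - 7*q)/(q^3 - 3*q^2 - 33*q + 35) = q*(q + 7)/(q^2 - 2*q - 35)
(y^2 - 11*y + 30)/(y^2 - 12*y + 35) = (y - 6)/(y - 7)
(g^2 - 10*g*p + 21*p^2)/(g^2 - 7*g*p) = (g - 3*p)/g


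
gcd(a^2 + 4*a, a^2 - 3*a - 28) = a + 4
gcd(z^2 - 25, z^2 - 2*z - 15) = z - 5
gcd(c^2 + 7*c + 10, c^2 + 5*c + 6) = c + 2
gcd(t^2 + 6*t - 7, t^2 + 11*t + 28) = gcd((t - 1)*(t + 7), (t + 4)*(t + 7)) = t + 7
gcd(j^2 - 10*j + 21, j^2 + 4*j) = 1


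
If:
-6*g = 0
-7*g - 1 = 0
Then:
No Solution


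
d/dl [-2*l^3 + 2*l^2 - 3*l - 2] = -6*l^2 + 4*l - 3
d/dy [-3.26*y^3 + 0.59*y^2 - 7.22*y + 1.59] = -9.78*y^2 + 1.18*y - 7.22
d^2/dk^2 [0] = 0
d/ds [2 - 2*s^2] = -4*s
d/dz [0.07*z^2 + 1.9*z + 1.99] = 0.14*z + 1.9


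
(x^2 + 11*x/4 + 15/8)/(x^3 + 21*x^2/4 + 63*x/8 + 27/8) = (4*x + 5)/(4*x^2 + 15*x + 9)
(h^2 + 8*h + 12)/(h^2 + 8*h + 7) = (h^2 + 8*h + 12)/(h^2 + 8*h + 7)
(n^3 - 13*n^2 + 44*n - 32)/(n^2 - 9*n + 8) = n - 4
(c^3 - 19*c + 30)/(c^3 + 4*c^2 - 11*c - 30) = (c - 2)/(c + 2)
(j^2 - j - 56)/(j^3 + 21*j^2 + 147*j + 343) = (j - 8)/(j^2 + 14*j + 49)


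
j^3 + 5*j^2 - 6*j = j*(j - 1)*(j + 6)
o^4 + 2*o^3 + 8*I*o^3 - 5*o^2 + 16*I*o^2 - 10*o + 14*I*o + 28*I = (o + 2)*(o - I)*(o + 2*I)*(o + 7*I)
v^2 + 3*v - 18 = (v - 3)*(v + 6)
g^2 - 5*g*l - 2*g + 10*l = (g - 2)*(g - 5*l)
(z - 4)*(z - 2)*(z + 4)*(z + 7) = z^4 + 5*z^3 - 30*z^2 - 80*z + 224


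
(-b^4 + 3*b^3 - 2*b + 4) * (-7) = 7*b^4 - 21*b^3 + 14*b - 28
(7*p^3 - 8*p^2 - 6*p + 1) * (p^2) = 7*p^5 - 8*p^4 - 6*p^3 + p^2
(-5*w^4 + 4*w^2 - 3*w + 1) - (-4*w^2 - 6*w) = -5*w^4 + 8*w^2 + 3*w + 1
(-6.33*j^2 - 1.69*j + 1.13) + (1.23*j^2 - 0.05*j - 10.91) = -5.1*j^2 - 1.74*j - 9.78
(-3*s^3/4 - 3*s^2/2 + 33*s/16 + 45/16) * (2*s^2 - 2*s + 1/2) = -3*s^5/2 - 3*s^4/2 + 27*s^3/4 + 3*s^2/4 - 147*s/32 + 45/32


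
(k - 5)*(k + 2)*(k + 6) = k^3 + 3*k^2 - 28*k - 60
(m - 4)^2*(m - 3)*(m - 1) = m^4 - 12*m^3 + 51*m^2 - 88*m + 48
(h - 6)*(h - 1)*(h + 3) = h^3 - 4*h^2 - 15*h + 18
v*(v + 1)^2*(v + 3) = v^4 + 5*v^3 + 7*v^2 + 3*v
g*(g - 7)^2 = g^3 - 14*g^2 + 49*g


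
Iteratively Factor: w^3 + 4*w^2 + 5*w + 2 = (w + 2)*(w^2 + 2*w + 1) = (w + 1)*(w + 2)*(w + 1)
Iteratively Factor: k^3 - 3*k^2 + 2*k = (k - 1)*(k^2 - 2*k) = (k - 2)*(k - 1)*(k)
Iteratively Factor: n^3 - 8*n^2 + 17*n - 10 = (n - 1)*(n^2 - 7*n + 10) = (n - 5)*(n - 1)*(n - 2)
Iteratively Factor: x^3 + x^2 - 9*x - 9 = (x - 3)*(x^2 + 4*x + 3) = (x - 3)*(x + 1)*(x + 3)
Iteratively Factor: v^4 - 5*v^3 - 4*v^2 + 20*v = (v + 2)*(v^3 - 7*v^2 + 10*v) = (v - 2)*(v + 2)*(v^2 - 5*v) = v*(v - 2)*(v + 2)*(v - 5)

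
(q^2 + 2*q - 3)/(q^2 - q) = (q + 3)/q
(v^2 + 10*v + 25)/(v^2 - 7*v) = (v^2 + 10*v + 25)/(v*(v - 7))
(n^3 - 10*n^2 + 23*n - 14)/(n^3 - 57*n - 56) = (-n^3 + 10*n^2 - 23*n + 14)/(-n^3 + 57*n + 56)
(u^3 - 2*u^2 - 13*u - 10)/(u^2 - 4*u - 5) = u + 2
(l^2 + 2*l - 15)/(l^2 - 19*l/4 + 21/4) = 4*(l + 5)/(4*l - 7)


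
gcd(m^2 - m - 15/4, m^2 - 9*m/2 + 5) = m - 5/2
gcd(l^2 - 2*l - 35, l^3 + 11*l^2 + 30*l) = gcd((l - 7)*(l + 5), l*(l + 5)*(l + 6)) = l + 5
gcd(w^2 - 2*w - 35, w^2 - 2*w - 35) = w^2 - 2*w - 35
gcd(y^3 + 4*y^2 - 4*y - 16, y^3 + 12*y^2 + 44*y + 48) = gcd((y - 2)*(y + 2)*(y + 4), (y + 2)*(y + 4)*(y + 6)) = y^2 + 6*y + 8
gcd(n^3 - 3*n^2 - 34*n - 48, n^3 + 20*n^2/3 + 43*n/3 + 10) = n^2 + 5*n + 6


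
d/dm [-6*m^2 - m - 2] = -12*m - 1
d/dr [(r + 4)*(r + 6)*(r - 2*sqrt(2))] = 3*r^2 - 4*sqrt(2)*r + 20*r - 20*sqrt(2) + 24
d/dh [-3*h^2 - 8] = -6*h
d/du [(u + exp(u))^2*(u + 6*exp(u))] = (u + exp(u))*((u + exp(u))*(6*exp(u) + 1) + 2*(u + 6*exp(u))*(exp(u) + 1))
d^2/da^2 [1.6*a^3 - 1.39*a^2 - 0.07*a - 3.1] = 9.6*a - 2.78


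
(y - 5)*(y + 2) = y^2 - 3*y - 10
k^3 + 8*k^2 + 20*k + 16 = (k + 2)^2*(k + 4)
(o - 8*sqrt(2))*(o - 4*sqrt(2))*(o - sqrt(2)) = o^3 - 13*sqrt(2)*o^2 + 88*o - 64*sqrt(2)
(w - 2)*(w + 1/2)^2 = w^3 - w^2 - 7*w/4 - 1/2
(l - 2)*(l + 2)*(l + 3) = l^3 + 3*l^2 - 4*l - 12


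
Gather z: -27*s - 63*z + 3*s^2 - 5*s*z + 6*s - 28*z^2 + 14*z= 3*s^2 - 21*s - 28*z^2 + z*(-5*s - 49)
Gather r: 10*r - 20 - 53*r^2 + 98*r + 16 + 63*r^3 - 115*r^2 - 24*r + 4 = 63*r^3 - 168*r^2 + 84*r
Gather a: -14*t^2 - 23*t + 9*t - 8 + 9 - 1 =-14*t^2 - 14*t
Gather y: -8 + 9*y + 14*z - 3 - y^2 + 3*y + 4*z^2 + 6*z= -y^2 + 12*y + 4*z^2 + 20*z - 11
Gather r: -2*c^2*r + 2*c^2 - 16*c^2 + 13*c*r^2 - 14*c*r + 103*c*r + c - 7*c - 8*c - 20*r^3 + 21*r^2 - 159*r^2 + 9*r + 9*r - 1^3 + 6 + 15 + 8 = -14*c^2 - 14*c - 20*r^3 + r^2*(13*c - 138) + r*(-2*c^2 + 89*c + 18) + 28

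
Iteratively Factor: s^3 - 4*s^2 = (s)*(s^2 - 4*s) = s^2*(s - 4)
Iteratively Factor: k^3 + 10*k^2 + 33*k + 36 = (k + 3)*(k^2 + 7*k + 12) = (k + 3)*(k + 4)*(k + 3)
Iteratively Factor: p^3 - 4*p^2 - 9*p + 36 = (p - 3)*(p^2 - p - 12) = (p - 3)*(p + 3)*(p - 4)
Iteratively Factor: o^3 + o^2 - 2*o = (o + 2)*(o^2 - o) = (o - 1)*(o + 2)*(o)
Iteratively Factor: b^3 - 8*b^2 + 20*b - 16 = (b - 2)*(b^2 - 6*b + 8) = (b - 4)*(b - 2)*(b - 2)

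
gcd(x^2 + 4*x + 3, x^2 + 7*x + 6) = x + 1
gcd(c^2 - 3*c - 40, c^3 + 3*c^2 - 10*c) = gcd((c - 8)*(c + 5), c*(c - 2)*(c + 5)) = c + 5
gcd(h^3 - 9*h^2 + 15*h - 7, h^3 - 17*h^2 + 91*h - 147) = h - 7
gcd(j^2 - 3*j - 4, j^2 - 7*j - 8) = j + 1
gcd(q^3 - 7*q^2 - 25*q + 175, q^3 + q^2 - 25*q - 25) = q^2 - 25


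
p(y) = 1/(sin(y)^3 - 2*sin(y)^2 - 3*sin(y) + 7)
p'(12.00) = 0.00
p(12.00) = 0.13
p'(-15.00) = 0.01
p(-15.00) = 0.13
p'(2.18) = -0.17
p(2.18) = 0.27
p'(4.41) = 0.02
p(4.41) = 0.14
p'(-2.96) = -0.04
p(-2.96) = 0.13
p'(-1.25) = -0.02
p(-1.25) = 0.14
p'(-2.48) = 0.01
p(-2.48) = 0.13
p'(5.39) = -0.02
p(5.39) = 0.13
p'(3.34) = -0.04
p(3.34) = 0.13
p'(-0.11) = 0.05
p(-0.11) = 0.14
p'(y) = (-3*sin(y)^2*cos(y) + 4*sin(y)*cos(y) + 3*cos(y))/(sin(y)^3 - 2*sin(y)^2 - 3*sin(y) + 7)^2 = (4*sin(y) + 3*cos(y)^2)*cos(y)/(sin(y)^3 - 2*sin(y)^2 - 3*sin(y) + 7)^2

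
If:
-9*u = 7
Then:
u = -7/9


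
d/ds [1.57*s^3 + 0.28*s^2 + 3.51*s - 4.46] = 4.71*s^2 + 0.56*s + 3.51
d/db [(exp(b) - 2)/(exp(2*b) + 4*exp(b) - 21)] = (-2*(exp(b) - 2)*(exp(b) + 2) + exp(2*b) + 4*exp(b) - 21)*exp(b)/(exp(2*b) + 4*exp(b) - 21)^2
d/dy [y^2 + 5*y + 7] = 2*y + 5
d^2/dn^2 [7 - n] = 0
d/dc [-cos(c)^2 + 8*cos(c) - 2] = 2*(cos(c) - 4)*sin(c)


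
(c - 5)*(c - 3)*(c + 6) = c^3 - 2*c^2 - 33*c + 90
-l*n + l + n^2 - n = (-l + n)*(n - 1)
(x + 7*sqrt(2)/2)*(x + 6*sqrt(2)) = x^2 + 19*sqrt(2)*x/2 + 42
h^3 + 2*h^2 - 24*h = h*(h - 4)*(h + 6)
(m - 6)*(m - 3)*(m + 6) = m^3 - 3*m^2 - 36*m + 108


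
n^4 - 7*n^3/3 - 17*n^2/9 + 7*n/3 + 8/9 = (n - 8/3)*(n - 1)*(n + 1/3)*(n + 1)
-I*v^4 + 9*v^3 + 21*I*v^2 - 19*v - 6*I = (v + I)^2*(v + 6*I)*(-I*v + 1)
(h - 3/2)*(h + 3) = h^2 + 3*h/2 - 9/2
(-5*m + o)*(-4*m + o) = 20*m^2 - 9*m*o + o^2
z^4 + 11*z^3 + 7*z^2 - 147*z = z*(z - 3)*(z + 7)^2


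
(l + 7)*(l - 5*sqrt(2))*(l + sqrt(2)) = l^3 - 4*sqrt(2)*l^2 + 7*l^2 - 28*sqrt(2)*l - 10*l - 70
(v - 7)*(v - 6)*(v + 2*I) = v^3 - 13*v^2 + 2*I*v^2 + 42*v - 26*I*v + 84*I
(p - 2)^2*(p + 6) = p^3 + 2*p^2 - 20*p + 24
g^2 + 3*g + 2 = (g + 1)*(g + 2)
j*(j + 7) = j^2 + 7*j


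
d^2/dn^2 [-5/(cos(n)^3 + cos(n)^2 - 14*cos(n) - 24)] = 5*((53*cos(n) - 8*cos(2*n) - 9*cos(3*n))*(cos(n)^3 + cos(n)^2 - 14*cos(n) - 24)/4 - 2*(3*cos(n)^2 + 2*cos(n) - 14)^2*sin(n)^2)/(cos(n)^3 + cos(n)^2 - 14*cos(n) - 24)^3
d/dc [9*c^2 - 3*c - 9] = 18*c - 3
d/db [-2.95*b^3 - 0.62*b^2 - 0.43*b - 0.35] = -8.85*b^2 - 1.24*b - 0.43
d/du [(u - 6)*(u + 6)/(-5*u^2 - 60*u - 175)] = 2*(-6*u^2 - 71*u - 216)/(5*(u^4 + 24*u^3 + 214*u^2 + 840*u + 1225))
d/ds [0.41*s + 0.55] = 0.410000000000000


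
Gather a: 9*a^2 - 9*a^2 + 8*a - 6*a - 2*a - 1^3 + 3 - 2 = 0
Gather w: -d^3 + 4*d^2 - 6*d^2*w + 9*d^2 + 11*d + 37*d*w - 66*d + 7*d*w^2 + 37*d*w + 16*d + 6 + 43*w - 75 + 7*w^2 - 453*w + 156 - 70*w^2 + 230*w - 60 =-d^3 + 13*d^2 - 39*d + w^2*(7*d - 63) + w*(-6*d^2 + 74*d - 180) + 27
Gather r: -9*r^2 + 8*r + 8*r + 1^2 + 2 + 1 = -9*r^2 + 16*r + 4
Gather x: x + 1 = x + 1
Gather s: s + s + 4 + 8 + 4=2*s + 16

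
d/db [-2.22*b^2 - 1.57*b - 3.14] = -4.44*b - 1.57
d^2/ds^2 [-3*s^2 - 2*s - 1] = -6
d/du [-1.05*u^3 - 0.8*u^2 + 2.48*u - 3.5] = -3.15*u^2 - 1.6*u + 2.48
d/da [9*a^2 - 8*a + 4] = 18*a - 8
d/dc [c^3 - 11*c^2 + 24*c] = 3*c^2 - 22*c + 24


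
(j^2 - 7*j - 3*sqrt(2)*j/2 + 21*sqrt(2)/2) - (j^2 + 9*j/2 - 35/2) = -23*j/2 - 3*sqrt(2)*j/2 + 21*sqrt(2)/2 + 35/2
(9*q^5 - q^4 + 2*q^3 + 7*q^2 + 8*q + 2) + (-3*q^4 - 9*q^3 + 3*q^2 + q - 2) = 9*q^5 - 4*q^4 - 7*q^3 + 10*q^2 + 9*q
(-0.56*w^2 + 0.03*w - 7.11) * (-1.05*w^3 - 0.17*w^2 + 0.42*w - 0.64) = 0.588*w^5 + 0.0637*w^4 + 7.2252*w^3 + 1.5797*w^2 - 3.0054*w + 4.5504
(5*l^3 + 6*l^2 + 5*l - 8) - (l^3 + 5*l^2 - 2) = 4*l^3 + l^2 + 5*l - 6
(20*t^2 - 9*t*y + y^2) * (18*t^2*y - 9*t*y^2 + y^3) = 360*t^4*y - 342*t^3*y^2 + 119*t^2*y^3 - 18*t*y^4 + y^5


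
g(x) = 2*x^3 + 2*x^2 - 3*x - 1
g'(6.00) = 237.00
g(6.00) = 485.00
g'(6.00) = 237.00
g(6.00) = 485.00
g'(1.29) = 12.14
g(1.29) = 2.75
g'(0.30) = -1.26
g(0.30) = -1.67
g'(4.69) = 147.74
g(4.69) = 235.25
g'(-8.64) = 410.34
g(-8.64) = -1115.73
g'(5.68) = 213.29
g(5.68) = 412.99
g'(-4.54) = 102.51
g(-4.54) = -133.31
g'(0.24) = -1.69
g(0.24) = -1.58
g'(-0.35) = -3.66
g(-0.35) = 0.21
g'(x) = 6*x^2 + 4*x - 3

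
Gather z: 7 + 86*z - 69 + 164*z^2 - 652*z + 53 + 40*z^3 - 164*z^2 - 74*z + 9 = 40*z^3 - 640*z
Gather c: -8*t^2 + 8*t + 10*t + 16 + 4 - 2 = -8*t^2 + 18*t + 18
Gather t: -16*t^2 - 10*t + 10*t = -16*t^2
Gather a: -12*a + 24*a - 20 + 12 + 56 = 12*a + 48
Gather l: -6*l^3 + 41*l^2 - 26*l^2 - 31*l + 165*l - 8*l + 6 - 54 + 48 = -6*l^3 + 15*l^2 + 126*l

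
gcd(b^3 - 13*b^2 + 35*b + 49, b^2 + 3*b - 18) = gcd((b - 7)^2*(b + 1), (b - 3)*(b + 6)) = 1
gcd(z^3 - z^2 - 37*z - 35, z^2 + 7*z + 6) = z + 1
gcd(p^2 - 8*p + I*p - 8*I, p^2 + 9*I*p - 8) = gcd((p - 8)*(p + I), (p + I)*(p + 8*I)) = p + I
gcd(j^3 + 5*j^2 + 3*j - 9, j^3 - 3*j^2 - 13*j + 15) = j^2 + 2*j - 3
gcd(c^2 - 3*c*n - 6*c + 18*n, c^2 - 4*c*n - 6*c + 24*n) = c - 6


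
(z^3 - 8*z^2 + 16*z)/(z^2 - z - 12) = z*(z - 4)/(z + 3)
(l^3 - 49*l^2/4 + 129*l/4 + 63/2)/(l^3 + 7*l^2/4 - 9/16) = 4*(l^2 - 13*l + 42)/(4*l^2 + 4*l - 3)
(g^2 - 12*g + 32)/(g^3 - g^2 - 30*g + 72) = (g - 8)/(g^2 + 3*g - 18)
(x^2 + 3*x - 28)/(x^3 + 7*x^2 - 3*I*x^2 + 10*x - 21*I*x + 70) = (x - 4)/(x^2 - 3*I*x + 10)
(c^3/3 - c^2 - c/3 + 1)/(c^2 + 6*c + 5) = (c^2 - 4*c + 3)/(3*(c + 5))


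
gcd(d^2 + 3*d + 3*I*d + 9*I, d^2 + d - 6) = d + 3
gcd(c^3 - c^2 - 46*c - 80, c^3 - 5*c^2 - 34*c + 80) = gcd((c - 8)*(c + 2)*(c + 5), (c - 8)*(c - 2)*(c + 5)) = c^2 - 3*c - 40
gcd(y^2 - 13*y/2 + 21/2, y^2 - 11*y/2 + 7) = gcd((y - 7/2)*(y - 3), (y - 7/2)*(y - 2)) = y - 7/2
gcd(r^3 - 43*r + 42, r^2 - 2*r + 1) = r - 1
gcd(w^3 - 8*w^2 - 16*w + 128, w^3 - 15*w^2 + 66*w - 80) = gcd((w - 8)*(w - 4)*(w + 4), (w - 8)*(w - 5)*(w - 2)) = w - 8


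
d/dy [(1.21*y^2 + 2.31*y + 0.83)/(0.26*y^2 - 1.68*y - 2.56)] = (-2.6334*y^2 - 6.6268*y - 4.5192)/(0.0676*y^4 - 0.8736*y^3 + 1.4912*y^2 + 8.6016*y + 6.5536)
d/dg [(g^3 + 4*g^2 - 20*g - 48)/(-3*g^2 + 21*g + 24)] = (-g^4 + 14*g^3 + 32*g^2 - 32*g + 176)/(3*(g^4 - 14*g^3 + 33*g^2 + 112*g + 64))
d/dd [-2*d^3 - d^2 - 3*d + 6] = -6*d^2 - 2*d - 3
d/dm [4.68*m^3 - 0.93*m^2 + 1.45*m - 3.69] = 14.04*m^2 - 1.86*m + 1.45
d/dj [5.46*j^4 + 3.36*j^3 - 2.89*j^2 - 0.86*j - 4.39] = 21.84*j^3 + 10.08*j^2 - 5.78*j - 0.86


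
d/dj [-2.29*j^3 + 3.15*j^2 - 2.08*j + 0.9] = -6.87*j^2 + 6.3*j - 2.08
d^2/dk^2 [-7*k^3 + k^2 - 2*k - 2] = 2 - 42*k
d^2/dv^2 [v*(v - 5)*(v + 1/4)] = 6*v - 19/2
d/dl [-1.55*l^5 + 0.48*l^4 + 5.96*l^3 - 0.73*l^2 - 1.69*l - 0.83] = -7.75*l^4 + 1.92*l^3 + 17.88*l^2 - 1.46*l - 1.69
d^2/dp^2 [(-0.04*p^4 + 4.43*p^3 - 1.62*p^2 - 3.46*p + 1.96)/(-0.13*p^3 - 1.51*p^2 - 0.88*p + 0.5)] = (3.46944695195361e-18*p^8 - 2.22044604925031e-16*p^7 + 1.96723*p^6 + 3.72610800000001*p^5 - 0.885012000000009*p^4 - 7.83251999999999*p^3 - 6.30672*p^2 - 7.362288*p - 2.140448)/(0.002197*p^9 + 0.076557*p^8 + 0.933855*p^7 + 4.454065*p^6 + 5.73258*p^5 - 0.255318*p^4 - 3.207428*p^3 - 0.0290999999999999*p^2 + 0.66*p - 0.125)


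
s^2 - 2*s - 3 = (s - 3)*(s + 1)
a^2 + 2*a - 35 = (a - 5)*(a + 7)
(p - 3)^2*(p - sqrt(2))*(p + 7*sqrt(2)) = p^4 - 6*p^3 + 6*sqrt(2)*p^3 - 36*sqrt(2)*p^2 - 5*p^2 + 54*sqrt(2)*p + 84*p - 126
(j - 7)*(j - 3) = j^2 - 10*j + 21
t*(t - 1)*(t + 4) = t^3 + 3*t^2 - 4*t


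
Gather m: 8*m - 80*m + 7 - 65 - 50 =-72*m - 108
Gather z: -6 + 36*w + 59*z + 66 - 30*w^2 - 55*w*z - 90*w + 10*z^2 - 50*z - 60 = -30*w^2 - 54*w + 10*z^2 + z*(9 - 55*w)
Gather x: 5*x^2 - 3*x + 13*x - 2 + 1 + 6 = 5*x^2 + 10*x + 5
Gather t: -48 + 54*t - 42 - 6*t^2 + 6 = -6*t^2 + 54*t - 84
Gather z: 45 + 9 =54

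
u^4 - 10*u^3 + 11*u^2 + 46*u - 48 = (u - 8)*(u - 3)*(u - 1)*(u + 2)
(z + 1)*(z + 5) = z^2 + 6*z + 5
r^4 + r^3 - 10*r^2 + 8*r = r*(r - 2)*(r - 1)*(r + 4)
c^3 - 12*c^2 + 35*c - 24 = (c - 8)*(c - 3)*(c - 1)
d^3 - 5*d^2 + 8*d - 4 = (d - 2)^2*(d - 1)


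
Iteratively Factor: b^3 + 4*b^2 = (b)*(b^2 + 4*b) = b^2*(b + 4)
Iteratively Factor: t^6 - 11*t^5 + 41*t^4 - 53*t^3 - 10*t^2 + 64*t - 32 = (t - 4)*(t^5 - 7*t^4 + 13*t^3 - t^2 - 14*t + 8) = (t - 4)*(t - 1)*(t^4 - 6*t^3 + 7*t^2 + 6*t - 8) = (t - 4)^2*(t - 1)*(t^3 - 2*t^2 - t + 2) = (t - 4)^2*(t - 2)*(t - 1)*(t^2 - 1) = (t - 4)^2*(t - 2)*(t - 1)^2*(t + 1)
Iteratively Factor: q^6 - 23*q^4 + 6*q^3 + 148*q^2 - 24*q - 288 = (q - 3)*(q^5 + 3*q^4 - 14*q^3 - 36*q^2 + 40*q + 96) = (q - 3)*(q + 2)*(q^4 + q^3 - 16*q^2 - 4*q + 48) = (q - 3)^2*(q + 2)*(q^3 + 4*q^2 - 4*q - 16) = (q - 3)^2*(q - 2)*(q + 2)*(q^2 + 6*q + 8) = (q - 3)^2*(q - 2)*(q + 2)*(q + 4)*(q + 2)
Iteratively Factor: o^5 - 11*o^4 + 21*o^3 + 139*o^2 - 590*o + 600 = (o - 3)*(o^4 - 8*o^3 - 3*o^2 + 130*o - 200) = (o - 3)*(o + 4)*(o^3 - 12*o^2 + 45*o - 50) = (o - 5)*(o - 3)*(o + 4)*(o^2 - 7*o + 10) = (o - 5)^2*(o - 3)*(o + 4)*(o - 2)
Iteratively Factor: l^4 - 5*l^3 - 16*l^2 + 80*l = (l - 5)*(l^3 - 16*l) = (l - 5)*(l + 4)*(l^2 - 4*l) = (l - 5)*(l - 4)*(l + 4)*(l)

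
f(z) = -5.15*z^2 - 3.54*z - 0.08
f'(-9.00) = 89.16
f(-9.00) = -385.37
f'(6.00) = -65.34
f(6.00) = -206.72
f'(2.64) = -30.73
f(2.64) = -45.32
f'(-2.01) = 17.16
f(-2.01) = -13.77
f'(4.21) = -46.90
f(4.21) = -106.26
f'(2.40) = -28.26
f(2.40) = -38.24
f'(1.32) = -17.14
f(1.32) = -13.73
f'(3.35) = -38.04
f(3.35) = -69.73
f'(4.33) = -48.14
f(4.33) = -111.97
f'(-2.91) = 26.43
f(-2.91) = -33.39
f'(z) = -10.3*z - 3.54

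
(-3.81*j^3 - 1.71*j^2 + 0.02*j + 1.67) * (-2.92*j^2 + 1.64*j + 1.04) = 11.1252*j^5 - 1.2552*j^4 - 6.8252*j^3 - 6.622*j^2 + 2.7596*j + 1.7368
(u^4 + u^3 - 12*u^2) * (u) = u^5 + u^4 - 12*u^3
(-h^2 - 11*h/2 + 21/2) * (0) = 0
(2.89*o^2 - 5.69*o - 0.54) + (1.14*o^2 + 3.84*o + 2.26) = 4.03*o^2 - 1.85*o + 1.72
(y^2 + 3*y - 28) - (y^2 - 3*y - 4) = 6*y - 24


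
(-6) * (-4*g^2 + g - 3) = 24*g^2 - 6*g + 18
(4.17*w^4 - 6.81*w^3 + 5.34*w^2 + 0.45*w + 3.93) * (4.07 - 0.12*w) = -0.5004*w^5 + 17.7891*w^4 - 28.3575*w^3 + 21.6798*w^2 + 1.3599*w + 15.9951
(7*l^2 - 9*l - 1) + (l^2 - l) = 8*l^2 - 10*l - 1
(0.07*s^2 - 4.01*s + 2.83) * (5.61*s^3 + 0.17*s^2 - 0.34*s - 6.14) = 0.3927*s^5 - 22.4842*s^4 + 15.1708*s^3 + 1.4147*s^2 + 23.6592*s - 17.3762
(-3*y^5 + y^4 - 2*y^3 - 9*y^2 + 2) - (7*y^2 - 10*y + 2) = -3*y^5 + y^4 - 2*y^3 - 16*y^2 + 10*y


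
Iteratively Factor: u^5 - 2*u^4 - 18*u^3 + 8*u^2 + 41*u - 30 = (u - 5)*(u^4 + 3*u^3 - 3*u^2 - 7*u + 6) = (u - 5)*(u + 3)*(u^3 - 3*u + 2) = (u - 5)*(u - 1)*(u + 3)*(u^2 + u - 2) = (u - 5)*(u - 1)*(u + 2)*(u + 3)*(u - 1)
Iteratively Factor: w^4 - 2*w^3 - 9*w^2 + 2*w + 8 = (w + 1)*(w^3 - 3*w^2 - 6*w + 8) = (w - 1)*(w + 1)*(w^2 - 2*w - 8) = (w - 4)*(w - 1)*(w + 1)*(w + 2)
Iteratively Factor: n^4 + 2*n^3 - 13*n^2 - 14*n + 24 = (n + 4)*(n^3 - 2*n^2 - 5*n + 6) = (n + 2)*(n + 4)*(n^2 - 4*n + 3) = (n - 1)*(n + 2)*(n + 4)*(n - 3)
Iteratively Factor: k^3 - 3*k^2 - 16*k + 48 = (k - 3)*(k^2 - 16) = (k - 3)*(k + 4)*(k - 4)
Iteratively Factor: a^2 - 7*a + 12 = (a - 3)*(a - 4)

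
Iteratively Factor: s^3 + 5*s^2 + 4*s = (s + 4)*(s^2 + s) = (s + 1)*(s + 4)*(s)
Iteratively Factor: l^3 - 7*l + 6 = (l + 3)*(l^2 - 3*l + 2) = (l - 1)*(l + 3)*(l - 2)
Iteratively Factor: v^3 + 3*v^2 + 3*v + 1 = (v + 1)*(v^2 + 2*v + 1) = (v + 1)^2*(v + 1)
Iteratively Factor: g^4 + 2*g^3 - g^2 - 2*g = (g + 2)*(g^3 - g) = (g - 1)*(g + 2)*(g^2 + g) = g*(g - 1)*(g + 2)*(g + 1)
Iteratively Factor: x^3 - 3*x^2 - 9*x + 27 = (x + 3)*(x^2 - 6*x + 9) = (x - 3)*(x + 3)*(x - 3)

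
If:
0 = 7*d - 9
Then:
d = 9/7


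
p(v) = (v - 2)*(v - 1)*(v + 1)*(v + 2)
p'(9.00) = 2826.00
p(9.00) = 6160.00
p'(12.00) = 6792.00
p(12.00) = 20020.00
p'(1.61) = 0.59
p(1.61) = -2.24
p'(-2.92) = -70.39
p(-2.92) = 34.07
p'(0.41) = -3.82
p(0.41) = 3.19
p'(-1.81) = -5.62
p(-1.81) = -1.65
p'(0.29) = -2.80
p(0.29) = 3.59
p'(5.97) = 791.40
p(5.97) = 1096.07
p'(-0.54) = 4.77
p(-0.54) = 2.63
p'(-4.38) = -292.31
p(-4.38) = 276.12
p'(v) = (v - 2)*(v - 1)*(v + 1) + (v - 2)*(v - 1)*(v + 2) + (v - 2)*(v + 1)*(v + 2) + (v - 1)*(v + 1)*(v + 2)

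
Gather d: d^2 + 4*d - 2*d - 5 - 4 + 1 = d^2 + 2*d - 8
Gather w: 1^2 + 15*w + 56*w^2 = 56*w^2 + 15*w + 1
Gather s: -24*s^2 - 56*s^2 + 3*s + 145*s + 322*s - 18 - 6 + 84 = -80*s^2 + 470*s + 60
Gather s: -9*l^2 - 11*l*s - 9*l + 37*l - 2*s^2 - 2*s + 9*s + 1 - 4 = -9*l^2 + 28*l - 2*s^2 + s*(7 - 11*l) - 3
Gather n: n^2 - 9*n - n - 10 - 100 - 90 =n^2 - 10*n - 200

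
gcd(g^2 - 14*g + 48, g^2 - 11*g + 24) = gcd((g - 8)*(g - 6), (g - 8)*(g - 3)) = g - 8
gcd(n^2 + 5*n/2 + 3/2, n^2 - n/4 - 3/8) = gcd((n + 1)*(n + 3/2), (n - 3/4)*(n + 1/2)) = 1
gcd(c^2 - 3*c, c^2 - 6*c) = c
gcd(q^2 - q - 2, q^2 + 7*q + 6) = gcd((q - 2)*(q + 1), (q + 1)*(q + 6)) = q + 1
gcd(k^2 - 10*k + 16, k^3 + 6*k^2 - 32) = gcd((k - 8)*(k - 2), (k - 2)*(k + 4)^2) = k - 2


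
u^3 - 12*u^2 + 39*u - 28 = (u - 7)*(u - 4)*(u - 1)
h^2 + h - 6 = (h - 2)*(h + 3)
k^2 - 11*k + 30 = (k - 6)*(k - 5)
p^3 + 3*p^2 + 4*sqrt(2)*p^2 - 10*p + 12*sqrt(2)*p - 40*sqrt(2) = (p - 2)*(p + 5)*(p + 4*sqrt(2))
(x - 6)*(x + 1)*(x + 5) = x^3 - 31*x - 30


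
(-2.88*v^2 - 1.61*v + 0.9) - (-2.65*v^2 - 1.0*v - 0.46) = -0.23*v^2 - 0.61*v + 1.36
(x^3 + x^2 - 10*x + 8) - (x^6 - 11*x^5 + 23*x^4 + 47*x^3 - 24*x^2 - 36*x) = -x^6 + 11*x^5 - 23*x^4 - 46*x^3 + 25*x^2 + 26*x + 8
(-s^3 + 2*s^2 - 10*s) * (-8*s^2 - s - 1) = 8*s^5 - 15*s^4 + 79*s^3 + 8*s^2 + 10*s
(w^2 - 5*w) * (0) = 0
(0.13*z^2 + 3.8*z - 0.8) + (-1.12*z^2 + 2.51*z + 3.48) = -0.99*z^2 + 6.31*z + 2.68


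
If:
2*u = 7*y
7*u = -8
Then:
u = -8/7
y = -16/49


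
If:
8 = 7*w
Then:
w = 8/7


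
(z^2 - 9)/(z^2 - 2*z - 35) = (9 - z^2)/(-z^2 + 2*z + 35)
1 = 1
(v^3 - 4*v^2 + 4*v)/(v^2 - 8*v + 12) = v*(v - 2)/(v - 6)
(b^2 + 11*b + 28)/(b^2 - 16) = (b + 7)/(b - 4)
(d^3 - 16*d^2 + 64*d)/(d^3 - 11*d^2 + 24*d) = (d - 8)/(d - 3)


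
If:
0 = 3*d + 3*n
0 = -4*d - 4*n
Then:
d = -n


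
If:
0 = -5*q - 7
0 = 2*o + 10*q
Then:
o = 7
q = -7/5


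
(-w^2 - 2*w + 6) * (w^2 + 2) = -w^4 - 2*w^3 + 4*w^2 - 4*w + 12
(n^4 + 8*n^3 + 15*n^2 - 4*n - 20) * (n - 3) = n^5 + 5*n^4 - 9*n^3 - 49*n^2 - 8*n + 60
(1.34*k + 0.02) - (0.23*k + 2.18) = 1.11*k - 2.16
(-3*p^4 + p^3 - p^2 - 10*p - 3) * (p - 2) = -3*p^5 + 7*p^4 - 3*p^3 - 8*p^2 + 17*p + 6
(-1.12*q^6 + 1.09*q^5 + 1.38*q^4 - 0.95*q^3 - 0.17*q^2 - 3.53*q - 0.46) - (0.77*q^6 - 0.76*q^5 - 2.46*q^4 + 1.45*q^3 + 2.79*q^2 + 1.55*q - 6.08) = -1.89*q^6 + 1.85*q^5 + 3.84*q^4 - 2.4*q^3 - 2.96*q^2 - 5.08*q + 5.62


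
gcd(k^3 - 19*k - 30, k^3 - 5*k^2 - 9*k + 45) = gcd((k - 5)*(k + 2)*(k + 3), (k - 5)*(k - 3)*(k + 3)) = k^2 - 2*k - 15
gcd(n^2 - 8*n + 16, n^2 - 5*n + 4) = n - 4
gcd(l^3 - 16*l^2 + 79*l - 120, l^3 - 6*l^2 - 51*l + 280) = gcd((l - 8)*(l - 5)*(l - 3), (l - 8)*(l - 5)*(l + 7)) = l^2 - 13*l + 40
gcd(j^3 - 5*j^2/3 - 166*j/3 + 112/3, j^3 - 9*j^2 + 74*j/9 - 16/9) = j^2 - 26*j/3 + 16/3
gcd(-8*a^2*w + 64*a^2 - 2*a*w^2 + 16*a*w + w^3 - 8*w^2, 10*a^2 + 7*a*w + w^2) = 2*a + w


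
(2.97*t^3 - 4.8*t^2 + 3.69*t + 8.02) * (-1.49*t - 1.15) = -4.4253*t^4 + 3.7365*t^3 + 0.0218999999999996*t^2 - 16.1933*t - 9.223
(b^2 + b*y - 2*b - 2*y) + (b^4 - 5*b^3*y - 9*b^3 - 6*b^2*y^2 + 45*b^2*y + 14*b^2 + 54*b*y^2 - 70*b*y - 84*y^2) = b^4 - 5*b^3*y - 9*b^3 - 6*b^2*y^2 + 45*b^2*y + 15*b^2 + 54*b*y^2 - 69*b*y - 2*b - 84*y^2 - 2*y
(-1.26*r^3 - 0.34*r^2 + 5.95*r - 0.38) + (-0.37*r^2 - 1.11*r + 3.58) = -1.26*r^3 - 0.71*r^2 + 4.84*r + 3.2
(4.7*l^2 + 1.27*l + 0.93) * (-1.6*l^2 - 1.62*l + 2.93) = -7.52*l^4 - 9.646*l^3 + 10.2256*l^2 + 2.2145*l + 2.7249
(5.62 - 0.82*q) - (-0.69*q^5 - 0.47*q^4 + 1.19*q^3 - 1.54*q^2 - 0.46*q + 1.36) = 0.69*q^5 + 0.47*q^4 - 1.19*q^3 + 1.54*q^2 - 0.36*q + 4.26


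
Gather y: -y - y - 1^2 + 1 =-2*y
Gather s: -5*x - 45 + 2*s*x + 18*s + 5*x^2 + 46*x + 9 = s*(2*x + 18) + 5*x^2 + 41*x - 36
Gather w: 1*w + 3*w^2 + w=3*w^2 + 2*w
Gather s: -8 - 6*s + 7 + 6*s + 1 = 0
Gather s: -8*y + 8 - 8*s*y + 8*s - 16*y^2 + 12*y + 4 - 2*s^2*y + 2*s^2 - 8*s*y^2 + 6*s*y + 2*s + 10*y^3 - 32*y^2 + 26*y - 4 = s^2*(2 - 2*y) + s*(-8*y^2 - 2*y + 10) + 10*y^3 - 48*y^2 + 30*y + 8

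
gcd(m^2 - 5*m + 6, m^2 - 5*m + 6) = m^2 - 5*m + 6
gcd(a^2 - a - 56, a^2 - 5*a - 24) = a - 8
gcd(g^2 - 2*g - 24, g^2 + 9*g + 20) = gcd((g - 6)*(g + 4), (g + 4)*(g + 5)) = g + 4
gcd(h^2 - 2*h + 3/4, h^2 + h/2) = 1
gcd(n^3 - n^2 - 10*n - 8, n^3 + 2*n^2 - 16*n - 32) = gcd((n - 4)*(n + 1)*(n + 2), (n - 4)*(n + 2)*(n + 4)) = n^2 - 2*n - 8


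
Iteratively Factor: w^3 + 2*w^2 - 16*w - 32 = (w + 4)*(w^2 - 2*w - 8) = (w - 4)*(w + 4)*(w + 2)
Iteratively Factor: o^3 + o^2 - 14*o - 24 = (o + 2)*(o^2 - o - 12) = (o - 4)*(o + 2)*(o + 3)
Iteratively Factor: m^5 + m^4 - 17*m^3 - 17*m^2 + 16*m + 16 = (m + 1)*(m^4 - 17*m^2 + 16) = (m + 1)*(m + 4)*(m^3 - 4*m^2 - m + 4) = (m + 1)^2*(m + 4)*(m^2 - 5*m + 4) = (m - 4)*(m + 1)^2*(m + 4)*(m - 1)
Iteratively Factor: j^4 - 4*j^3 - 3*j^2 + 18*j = (j + 2)*(j^3 - 6*j^2 + 9*j) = j*(j + 2)*(j^2 - 6*j + 9) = j*(j - 3)*(j + 2)*(j - 3)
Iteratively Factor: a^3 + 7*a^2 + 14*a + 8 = (a + 4)*(a^2 + 3*a + 2) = (a + 1)*(a + 4)*(a + 2)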